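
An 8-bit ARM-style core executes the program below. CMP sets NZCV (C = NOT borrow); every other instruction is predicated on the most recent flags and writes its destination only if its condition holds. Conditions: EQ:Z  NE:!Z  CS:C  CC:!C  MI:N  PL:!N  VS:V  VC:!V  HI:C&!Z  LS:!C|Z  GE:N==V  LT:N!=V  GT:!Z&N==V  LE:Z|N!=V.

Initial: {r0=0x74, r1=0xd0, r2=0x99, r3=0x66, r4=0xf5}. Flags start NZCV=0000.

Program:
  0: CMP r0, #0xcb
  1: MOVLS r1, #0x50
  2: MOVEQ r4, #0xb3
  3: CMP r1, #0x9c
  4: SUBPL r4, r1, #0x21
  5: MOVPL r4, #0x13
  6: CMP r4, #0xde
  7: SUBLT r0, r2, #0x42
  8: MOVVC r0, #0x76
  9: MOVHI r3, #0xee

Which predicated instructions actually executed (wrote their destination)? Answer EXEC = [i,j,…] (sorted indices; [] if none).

EXEC = [1,8,9]

0: ✓ CMP  NZCV=1001
1: ✓ MOVLS  r1←0x50
2: · MOVEQ
3: ✓ CMP  NZCV=1001
4: · SUBPL
5: · MOVPL
6: ✓ CMP  NZCV=0010
7: · SUBLT
8: ✓ MOVVC  r0←0x76
9: ✓ MOVHI  r3←0xee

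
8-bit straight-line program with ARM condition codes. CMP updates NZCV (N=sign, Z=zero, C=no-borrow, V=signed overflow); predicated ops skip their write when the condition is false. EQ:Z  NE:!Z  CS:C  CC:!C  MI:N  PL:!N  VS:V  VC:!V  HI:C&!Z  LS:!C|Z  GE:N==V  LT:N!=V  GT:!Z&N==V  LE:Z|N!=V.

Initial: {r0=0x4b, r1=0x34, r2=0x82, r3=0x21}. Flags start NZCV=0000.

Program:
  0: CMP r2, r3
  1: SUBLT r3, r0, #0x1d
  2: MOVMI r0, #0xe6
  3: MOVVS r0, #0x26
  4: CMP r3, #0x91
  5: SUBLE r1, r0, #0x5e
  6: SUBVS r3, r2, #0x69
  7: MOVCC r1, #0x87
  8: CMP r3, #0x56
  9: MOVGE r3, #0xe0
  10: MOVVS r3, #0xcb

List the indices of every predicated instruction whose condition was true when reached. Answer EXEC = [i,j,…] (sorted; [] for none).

[0] flags=0011 → (cmp)
[1] flags=0011 LT?T → r3=0x2e
[2] flags=0011 MI?F → skip
[3] flags=0011 VS?T → r0=0x26
[4] flags=1001 → (cmp)
[5] flags=1001 LE?F → skip
[6] flags=1001 VS?T → r3=0x19
[7] flags=1001 CC?T → r1=0x87
[8] flags=1000 → (cmp)
[9] flags=1000 GE?F → skip
[10] flags=1000 VS?F → skip

EXEC = [1,3,6,7]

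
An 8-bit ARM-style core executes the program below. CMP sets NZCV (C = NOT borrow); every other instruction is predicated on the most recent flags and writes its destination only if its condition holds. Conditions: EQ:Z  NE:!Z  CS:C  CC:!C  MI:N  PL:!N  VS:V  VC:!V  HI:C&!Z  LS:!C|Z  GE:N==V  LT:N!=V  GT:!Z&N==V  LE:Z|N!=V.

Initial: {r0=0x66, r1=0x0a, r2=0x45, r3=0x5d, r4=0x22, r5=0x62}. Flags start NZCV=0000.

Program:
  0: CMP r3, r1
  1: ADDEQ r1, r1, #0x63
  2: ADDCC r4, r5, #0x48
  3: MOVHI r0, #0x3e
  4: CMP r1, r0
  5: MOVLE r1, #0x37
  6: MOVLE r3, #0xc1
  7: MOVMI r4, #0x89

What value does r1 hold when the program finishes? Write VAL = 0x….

0: ✓ CMP  NZCV=0010
1: · ADDEQ
2: · ADDCC
3: ✓ MOVHI  r0←0x3e
4: ✓ CMP  NZCV=1000
5: ✓ MOVLE  r1←0x37
6: ✓ MOVLE  r3←0xc1
7: ✓ MOVMI  r4←0x89

VAL = 0x37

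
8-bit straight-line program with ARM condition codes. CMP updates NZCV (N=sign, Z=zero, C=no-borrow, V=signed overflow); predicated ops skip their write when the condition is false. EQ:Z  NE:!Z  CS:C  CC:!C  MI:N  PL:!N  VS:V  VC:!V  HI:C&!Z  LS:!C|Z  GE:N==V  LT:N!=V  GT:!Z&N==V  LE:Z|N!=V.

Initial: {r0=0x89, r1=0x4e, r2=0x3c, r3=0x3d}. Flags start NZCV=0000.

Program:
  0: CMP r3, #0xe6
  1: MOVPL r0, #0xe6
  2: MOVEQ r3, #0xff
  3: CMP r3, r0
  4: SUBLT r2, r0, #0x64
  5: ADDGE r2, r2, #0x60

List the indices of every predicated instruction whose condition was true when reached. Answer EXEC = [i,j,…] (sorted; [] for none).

EXEC = [1,5]

0: ✓ CMP  NZCV=0000
1: ✓ MOVPL  r0←0xe6
2: · MOVEQ
3: ✓ CMP  NZCV=0000
4: · SUBLT
5: ✓ ADDGE  r2←0x9c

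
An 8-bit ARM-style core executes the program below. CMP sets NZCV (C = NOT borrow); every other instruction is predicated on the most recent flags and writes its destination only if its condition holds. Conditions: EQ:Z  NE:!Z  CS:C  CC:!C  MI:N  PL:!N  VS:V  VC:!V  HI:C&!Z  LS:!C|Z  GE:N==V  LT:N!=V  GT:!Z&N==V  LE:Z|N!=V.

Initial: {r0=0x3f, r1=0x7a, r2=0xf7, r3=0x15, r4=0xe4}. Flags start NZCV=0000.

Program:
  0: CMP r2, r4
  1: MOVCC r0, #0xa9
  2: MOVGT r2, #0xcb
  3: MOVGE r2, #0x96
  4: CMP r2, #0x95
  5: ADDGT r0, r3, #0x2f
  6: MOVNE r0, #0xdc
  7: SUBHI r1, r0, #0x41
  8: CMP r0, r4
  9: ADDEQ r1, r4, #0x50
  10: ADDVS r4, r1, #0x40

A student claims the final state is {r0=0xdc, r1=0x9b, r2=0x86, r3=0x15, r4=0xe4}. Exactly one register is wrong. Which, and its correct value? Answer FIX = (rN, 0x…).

FIX = (r2, 0x96)

0: ✓ CMP  NZCV=0010
1: · MOVCC
2: ✓ MOVGT  r2←0xcb
3: ✓ MOVGE  r2←0x96
4: ✓ CMP  NZCV=0010
5: ✓ ADDGT  r0←0x44
6: ✓ MOVNE  r0←0xdc
7: ✓ SUBHI  r1←0x9b
8: ✓ CMP  NZCV=1000
9: · ADDEQ
10: · ADDVS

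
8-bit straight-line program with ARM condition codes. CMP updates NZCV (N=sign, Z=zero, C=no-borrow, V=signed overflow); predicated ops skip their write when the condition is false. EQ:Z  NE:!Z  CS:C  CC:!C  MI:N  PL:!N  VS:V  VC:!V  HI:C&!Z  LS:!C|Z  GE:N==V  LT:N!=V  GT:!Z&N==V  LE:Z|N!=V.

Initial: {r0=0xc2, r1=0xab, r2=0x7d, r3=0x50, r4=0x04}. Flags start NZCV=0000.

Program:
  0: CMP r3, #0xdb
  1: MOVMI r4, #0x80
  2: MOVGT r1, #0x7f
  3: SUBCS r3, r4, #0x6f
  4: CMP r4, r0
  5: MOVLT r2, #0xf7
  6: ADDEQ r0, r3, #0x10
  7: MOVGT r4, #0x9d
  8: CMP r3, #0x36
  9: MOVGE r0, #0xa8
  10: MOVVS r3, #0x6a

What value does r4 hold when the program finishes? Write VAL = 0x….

0: ✓ CMP  NZCV=0000
1: · MOVMI
2: ✓ MOVGT  r1←0x7f
3: · SUBCS
4: ✓ CMP  NZCV=0000
5: · MOVLT
6: · ADDEQ
7: ✓ MOVGT  r4←0x9d
8: ✓ CMP  NZCV=0010
9: ✓ MOVGE  r0←0xa8
10: · MOVVS

VAL = 0x9d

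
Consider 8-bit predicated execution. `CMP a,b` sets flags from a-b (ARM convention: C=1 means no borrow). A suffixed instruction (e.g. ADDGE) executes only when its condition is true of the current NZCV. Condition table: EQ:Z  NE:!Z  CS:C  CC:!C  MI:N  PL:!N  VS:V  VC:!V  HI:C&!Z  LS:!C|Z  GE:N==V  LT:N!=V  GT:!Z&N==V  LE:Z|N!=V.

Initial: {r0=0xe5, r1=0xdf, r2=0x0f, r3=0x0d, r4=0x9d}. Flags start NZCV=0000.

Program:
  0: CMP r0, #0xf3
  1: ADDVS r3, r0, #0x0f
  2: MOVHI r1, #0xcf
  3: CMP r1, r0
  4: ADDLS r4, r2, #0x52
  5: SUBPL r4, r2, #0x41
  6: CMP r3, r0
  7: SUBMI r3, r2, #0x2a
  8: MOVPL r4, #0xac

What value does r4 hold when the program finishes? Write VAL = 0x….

VAL = 0xac

0: ✓ CMP  NZCV=1000
1: · ADDVS
2: · MOVHI
3: ✓ CMP  NZCV=1000
4: ✓ ADDLS  r4←0x61
5: · SUBPL
6: ✓ CMP  NZCV=0000
7: · SUBMI
8: ✓ MOVPL  r4←0xac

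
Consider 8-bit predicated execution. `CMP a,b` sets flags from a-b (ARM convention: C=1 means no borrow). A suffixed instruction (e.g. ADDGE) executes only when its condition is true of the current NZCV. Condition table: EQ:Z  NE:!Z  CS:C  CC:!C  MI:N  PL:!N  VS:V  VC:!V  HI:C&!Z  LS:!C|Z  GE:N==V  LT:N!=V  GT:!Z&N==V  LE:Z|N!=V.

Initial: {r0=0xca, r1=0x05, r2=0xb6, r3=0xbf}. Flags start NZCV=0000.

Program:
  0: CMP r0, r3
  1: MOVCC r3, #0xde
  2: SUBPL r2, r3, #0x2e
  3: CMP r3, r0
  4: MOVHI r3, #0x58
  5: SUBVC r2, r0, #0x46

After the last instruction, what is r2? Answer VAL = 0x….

VAL = 0x84

[0] flags=0010 → (cmp)
[1] flags=0010 CC?F → skip
[2] flags=0010 PL?T → r2=0x91
[3] flags=1000 → (cmp)
[4] flags=1000 HI?F → skip
[5] flags=1000 VC?T → r2=0x84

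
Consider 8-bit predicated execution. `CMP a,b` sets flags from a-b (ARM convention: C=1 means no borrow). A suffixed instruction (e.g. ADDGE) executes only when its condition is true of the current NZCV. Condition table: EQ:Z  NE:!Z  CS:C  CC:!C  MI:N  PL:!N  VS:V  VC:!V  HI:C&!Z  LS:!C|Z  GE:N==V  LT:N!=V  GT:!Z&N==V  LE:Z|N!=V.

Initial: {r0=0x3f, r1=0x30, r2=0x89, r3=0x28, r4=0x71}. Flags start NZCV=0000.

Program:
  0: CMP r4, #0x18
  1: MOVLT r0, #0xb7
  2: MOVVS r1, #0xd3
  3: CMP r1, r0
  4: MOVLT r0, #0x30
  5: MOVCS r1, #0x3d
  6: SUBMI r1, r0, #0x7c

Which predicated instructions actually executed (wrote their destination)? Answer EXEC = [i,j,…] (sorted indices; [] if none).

EXEC = [4,6]

[0] flags=0010 → (cmp)
[1] flags=0010 LT?F → skip
[2] flags=0010 VS?F → skip
[3] flags=1000 → (cmp)
[4] flags=1000 LT?T → r0=0x30
[5] flags=1000 CS?F → skip
[6] flags=1000 MI?T → r1=0xb4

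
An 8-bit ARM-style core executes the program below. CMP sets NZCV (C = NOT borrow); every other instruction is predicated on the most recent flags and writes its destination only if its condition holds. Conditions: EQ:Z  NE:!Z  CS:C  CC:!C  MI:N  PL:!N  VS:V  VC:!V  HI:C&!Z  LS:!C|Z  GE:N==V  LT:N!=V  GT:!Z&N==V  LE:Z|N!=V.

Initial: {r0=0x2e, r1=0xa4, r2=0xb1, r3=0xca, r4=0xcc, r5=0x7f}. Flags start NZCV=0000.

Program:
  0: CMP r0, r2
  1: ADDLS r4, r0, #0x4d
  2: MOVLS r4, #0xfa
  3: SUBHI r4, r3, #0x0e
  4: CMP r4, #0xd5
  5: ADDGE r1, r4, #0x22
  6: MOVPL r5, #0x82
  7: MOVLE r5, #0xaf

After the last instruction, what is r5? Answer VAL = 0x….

0: ✓ CMP  NZCV=0000
1: ✓ ADDLS  r4←0x7b
2: ✓ MOVLS  r4←0xfa
3: · SUBHI
4: ✓ CMP  NZCV=0010
5: ✓ ADDGE  r1←0x1c
6: ✓ MOVPL  r5←0x82
7: · MOVLE

VAL = 0x82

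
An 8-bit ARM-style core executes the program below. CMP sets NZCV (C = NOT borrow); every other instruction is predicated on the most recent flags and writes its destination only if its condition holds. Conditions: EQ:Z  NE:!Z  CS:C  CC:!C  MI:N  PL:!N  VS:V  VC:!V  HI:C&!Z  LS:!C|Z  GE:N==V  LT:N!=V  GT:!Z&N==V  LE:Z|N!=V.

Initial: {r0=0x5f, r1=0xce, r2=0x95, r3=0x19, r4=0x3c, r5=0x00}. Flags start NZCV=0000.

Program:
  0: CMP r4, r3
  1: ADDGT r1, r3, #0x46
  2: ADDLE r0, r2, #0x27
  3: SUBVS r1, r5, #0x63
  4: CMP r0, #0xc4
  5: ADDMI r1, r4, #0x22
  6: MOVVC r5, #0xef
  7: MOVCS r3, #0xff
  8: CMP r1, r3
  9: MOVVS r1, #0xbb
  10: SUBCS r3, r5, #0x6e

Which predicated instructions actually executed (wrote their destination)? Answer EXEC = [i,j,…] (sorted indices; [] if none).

0: ✓ CMP  NZCV=0010
1: ✓ ADDGT  r1←0x5f
2: · ADDLE
3: · SUBVS
4: ✓ CMP  NZCV=1001
5: ✓ ADDMI  r1←0x5e
6: · MOVVC
7: · MOVCS
8: ✓ CMP  NZCV=0010
9: · MOVVS
10: ✓ SUBCS  r3←0x92

EXEC = [1,5,10]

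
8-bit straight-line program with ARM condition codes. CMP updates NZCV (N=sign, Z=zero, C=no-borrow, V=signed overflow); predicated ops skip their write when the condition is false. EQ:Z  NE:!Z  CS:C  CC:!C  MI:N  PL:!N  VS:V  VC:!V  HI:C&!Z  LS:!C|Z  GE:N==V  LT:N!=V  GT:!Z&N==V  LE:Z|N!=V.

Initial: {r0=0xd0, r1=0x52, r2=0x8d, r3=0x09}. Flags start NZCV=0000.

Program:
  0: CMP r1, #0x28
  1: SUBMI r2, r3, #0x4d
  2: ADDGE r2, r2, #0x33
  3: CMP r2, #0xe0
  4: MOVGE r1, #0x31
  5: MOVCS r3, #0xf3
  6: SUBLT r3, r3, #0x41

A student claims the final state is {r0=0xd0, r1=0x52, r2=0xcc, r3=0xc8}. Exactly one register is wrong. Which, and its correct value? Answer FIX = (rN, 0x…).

FIX = (r2, 0xc0)

0: ✓ CMP  NZCV=0010
1: · SUBMI
2: ✓ ADDGE  r2←0xc0
3: ✓ CMP  NZCV=1000
4: · MOVGE
5: · MOVCS
6: ✓ SUBLT  r3←0xc8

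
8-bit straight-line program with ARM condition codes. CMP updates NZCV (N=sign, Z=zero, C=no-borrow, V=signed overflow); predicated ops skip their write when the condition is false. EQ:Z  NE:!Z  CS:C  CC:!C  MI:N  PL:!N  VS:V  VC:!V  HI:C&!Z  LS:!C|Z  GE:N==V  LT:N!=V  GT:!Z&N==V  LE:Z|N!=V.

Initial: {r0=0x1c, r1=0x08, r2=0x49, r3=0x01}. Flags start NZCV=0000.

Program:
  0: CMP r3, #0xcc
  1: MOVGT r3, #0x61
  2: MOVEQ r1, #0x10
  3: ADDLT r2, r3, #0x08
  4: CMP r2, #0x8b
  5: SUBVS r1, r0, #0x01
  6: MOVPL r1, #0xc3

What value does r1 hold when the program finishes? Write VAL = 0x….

0: ✓ CMP  NZCV=0000
1: ✓ MOVGT  r3←0x61
2: · MOVEQ
3: · ADDLT
4: ✓ CMP  NZCV=1001
5: ✓ SUBVS  r1←0x1b
6: · MOVPL

VAL = 0x1b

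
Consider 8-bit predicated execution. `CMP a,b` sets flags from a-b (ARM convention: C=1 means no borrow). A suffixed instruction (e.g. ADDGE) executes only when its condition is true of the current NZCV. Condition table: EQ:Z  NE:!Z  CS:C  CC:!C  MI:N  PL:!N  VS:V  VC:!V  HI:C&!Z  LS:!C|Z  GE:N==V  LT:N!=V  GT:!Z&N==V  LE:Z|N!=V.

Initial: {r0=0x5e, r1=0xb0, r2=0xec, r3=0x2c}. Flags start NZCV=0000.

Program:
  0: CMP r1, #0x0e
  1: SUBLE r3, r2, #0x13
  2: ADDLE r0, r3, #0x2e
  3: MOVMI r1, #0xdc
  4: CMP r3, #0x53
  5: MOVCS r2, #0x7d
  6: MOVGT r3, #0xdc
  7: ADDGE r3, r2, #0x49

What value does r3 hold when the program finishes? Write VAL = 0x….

[0] flags=1010 → (cmp)
[1] flags=1010 LE?T → r3=0xd9
[2] flags=1010 LE?T → r0=0x07
[3] flags=1010 MI?T → r1=0xdc
[4] flags=1010 → (cmp)
[5] flags=1010 CS?T → r2=0x7d
[6] flags=1010 GT?F → skip
[7] flags=1010 GE?F → skip

VAL = 0xd9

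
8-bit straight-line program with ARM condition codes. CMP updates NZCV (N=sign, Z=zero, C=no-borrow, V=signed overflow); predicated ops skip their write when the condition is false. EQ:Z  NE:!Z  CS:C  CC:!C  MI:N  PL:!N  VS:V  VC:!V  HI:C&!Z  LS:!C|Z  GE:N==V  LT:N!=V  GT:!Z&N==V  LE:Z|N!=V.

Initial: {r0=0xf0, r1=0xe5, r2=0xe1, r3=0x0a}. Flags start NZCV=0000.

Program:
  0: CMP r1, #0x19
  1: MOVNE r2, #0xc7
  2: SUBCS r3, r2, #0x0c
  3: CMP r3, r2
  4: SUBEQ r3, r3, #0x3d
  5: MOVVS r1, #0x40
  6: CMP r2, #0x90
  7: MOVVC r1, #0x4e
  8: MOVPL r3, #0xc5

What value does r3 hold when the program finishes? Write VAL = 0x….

[0] flags=1010 → (cmp)
[1] flags=1010 NE?T → r2=0xc7
[2] flags=1010 CS?T → r3=0xbb
[3] flags=1000 → (cmp)
[4] flags=1000 EQ?F → skip
[5] flags=1000 VS?F → skip
[6] flags=0010 → (cmp)
[7] flags=0010 VC?T → r1=0x4e
[8] flags=0010 PL?T → r3=0xc5

VAL = 0xc5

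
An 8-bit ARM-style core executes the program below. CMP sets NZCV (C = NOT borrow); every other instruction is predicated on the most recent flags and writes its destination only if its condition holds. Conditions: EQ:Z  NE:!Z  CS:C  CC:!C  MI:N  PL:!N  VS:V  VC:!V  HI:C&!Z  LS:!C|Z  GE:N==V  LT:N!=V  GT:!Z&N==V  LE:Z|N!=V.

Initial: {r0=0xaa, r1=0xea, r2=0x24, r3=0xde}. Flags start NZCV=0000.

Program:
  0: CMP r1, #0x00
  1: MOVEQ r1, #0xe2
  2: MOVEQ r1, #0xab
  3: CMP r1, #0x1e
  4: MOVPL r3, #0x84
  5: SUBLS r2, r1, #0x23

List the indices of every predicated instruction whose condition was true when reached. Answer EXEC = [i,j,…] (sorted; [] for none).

[0] flags=1010 → (cmp)
[1] flags=1010 EQ?F → skip
[2] flags=1010 EQ?F → skip
[3] flags=1010 → (cmp)
[4] flags=1010 PL?F → skip
[5] flags=1010 LS?F → skip

EXEC = []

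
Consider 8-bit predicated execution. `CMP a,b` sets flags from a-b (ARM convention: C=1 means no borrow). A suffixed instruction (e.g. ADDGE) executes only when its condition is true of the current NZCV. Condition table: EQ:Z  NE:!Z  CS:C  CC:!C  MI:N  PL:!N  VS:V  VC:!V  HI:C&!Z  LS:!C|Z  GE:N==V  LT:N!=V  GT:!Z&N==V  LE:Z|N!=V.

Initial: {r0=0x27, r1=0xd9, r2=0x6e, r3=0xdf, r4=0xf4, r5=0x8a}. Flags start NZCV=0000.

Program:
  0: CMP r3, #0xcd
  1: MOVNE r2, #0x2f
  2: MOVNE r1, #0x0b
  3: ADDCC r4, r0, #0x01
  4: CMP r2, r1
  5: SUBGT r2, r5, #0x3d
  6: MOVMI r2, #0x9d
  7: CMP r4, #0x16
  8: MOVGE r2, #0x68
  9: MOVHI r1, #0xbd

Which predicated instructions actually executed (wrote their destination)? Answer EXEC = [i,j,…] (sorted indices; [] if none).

EXEC = [1,2,5,9]

[0] flags=0010 → (cmp)
[1] flags=0010 NE?T → r2=0x2f
[2] flags=0010 NE?T → r1=0x0b
[3] flags=0010 CC?F → skip
[4] flags=0010 → (cmp)
[5] flags=0010 GT?T → r2=0x4d
[6] flags=0010 MI?F → skip
[7] flags=1010 → (cmp)
[8] flags=1010 GE?F → skip
[9] flags=1010 HI?T → r1=0xbd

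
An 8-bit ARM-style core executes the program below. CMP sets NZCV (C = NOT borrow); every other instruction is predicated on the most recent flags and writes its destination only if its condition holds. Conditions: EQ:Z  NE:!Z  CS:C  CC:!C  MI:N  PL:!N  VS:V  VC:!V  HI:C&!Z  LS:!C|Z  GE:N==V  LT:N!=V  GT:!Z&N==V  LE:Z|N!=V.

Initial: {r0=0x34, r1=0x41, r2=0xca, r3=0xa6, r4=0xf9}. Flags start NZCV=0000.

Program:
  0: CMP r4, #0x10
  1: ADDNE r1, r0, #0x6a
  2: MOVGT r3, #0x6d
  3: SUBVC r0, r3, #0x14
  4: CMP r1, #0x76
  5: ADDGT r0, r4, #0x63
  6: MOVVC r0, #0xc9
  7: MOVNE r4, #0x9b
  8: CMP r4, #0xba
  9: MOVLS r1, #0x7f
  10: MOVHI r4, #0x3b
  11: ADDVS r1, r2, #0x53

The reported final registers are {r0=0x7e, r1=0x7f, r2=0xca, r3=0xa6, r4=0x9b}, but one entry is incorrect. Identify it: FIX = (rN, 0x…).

FIX = (r0, 0x92)

[0] flags=1010 → (cmp)
[1] flags=1010 NE?T → r1=0x9e
[2] flags=1010 GT?F → skip
[3] flags=1010 VC?T → r0=0x92
[4] flags=0011 → (cmp)
[5] flags=0011 GT?F → skip
[6] flags=0011 VC?F → skip
[7] flags=0011 NE?T → r4=0x9b
[8] flags=1000 → (cmp)
[9] flags=1000 LS?T → r1=0x7f
[10] flags=1000 HI?F → skip
[11] flags=1000 VS?F → skip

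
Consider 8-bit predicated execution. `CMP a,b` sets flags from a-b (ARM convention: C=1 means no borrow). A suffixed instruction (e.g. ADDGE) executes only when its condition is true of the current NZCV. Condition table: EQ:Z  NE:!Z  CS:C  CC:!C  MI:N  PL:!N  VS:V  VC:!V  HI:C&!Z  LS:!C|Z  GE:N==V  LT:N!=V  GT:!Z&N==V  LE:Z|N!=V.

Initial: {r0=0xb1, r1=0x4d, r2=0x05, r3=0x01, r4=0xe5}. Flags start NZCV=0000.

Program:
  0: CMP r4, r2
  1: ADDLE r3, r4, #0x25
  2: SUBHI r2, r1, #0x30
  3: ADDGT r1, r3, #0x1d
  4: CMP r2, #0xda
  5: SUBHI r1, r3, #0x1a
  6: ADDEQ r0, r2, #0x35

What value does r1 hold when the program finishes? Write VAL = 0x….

VAL = 0x4d

[0] flags=1010 → (cmp)
[1] flags=1010 LE?T → r3=0x0a
[2] flags=1010 HI?T → r2=0x1d
[3] flags=1010 GT?F → skip
[4] flags=0000 → (cmp)
[5] flags=0000 HI?F → skip
[6] flags=0000 EQ?F → skip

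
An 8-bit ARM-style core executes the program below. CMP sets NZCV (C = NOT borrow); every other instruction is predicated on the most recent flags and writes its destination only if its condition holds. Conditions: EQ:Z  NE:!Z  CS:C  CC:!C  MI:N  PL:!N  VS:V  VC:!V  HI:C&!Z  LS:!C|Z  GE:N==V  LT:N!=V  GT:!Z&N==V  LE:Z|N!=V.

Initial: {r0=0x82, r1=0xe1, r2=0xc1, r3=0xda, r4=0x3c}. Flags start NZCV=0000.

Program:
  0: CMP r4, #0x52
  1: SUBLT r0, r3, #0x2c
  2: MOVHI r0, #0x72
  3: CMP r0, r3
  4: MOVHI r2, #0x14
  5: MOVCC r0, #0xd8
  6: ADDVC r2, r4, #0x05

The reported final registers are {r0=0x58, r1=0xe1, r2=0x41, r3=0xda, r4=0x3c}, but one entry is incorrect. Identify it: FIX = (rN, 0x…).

FIX = (r0, 0xd8)

[0] flags=1000 → (cmp)
[1] flags=1000 LT?T → r0=0xae
[2] flags=1000 HI?F → skip
[3] flags=1000 → (cmp)
[4] flags=1000 HI?F → skip
[5] flags=1000 CC?T → r0=0xd8
[6] flags=1000 VC?T → r2=0x41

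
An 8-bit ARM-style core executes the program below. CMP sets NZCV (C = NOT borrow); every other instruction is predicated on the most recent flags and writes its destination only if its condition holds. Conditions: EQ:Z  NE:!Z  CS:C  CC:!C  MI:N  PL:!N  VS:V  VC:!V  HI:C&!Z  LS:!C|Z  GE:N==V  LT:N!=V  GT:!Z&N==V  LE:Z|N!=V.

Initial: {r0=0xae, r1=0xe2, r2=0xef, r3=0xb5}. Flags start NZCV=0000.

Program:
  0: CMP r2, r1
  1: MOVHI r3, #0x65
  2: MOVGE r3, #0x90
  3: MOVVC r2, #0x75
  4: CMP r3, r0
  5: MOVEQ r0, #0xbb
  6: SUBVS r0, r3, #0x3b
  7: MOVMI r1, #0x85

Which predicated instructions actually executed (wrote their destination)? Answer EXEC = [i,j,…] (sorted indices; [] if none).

EXEC = [1,2,3,7]

[0] flags=0010 → (cmp)
[1] flags=0010 HI?T → r3=0x65
[2] flags=0010 GE?T → r3=0x90
[3] flags=0010 VC?T → r2=0x75
[4] flags=1000 → (cmp)
[5] flags=1000 EQ?F → skip
[6] flags=1000 VS?F → skip
[7] flags=1000 MI?T → r1=0x85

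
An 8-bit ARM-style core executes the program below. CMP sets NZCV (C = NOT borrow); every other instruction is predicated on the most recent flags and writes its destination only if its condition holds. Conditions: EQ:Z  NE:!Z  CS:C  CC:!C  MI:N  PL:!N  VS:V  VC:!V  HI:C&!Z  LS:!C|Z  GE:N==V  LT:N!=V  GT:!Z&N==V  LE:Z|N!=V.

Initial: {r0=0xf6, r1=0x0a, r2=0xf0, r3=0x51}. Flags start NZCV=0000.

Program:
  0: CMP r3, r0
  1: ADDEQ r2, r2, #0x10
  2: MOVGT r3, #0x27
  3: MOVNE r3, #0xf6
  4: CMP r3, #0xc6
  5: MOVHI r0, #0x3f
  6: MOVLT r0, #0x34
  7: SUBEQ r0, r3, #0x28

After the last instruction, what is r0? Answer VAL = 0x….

VAL = 0x3f

0: ✓ CMP  NZCV=0000
1: · ADDEQ
2: ✓ MOVGT  r3←0x27
3: ✓ MOVNE  r3←0xf6
4: ✓ CMP  NZCV=0010
5: ✓ MOVHI  r0←0x3f
6: · MOVLT
7: · SUBEQ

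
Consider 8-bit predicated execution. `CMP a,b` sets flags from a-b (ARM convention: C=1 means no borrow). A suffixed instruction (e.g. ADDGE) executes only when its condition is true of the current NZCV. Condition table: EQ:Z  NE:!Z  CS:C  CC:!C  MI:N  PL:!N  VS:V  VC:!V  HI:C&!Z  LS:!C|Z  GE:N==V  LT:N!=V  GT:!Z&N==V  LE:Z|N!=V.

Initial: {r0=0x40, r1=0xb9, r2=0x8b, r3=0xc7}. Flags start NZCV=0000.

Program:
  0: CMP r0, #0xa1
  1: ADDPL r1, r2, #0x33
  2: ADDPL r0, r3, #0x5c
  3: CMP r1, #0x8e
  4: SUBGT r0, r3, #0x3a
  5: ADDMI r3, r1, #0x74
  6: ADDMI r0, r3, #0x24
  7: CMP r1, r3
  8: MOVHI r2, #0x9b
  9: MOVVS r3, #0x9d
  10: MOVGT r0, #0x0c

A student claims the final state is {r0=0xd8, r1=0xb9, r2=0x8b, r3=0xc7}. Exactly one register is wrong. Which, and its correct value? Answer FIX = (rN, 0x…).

FIX = (r0, 0x8d)

0: ✓ CMP  NZCV=1001
1: · ADDPL
2: · ADDPL
3: ✓ CMP  NZCV=0010
4: ✓ SUBGT  r0←0x8d
5: · ADDMI
6: · ADDMI
7: ✓ CMP  NZCV=1000
8: · MOVHI
9: · MOVVS
10: · MOVGT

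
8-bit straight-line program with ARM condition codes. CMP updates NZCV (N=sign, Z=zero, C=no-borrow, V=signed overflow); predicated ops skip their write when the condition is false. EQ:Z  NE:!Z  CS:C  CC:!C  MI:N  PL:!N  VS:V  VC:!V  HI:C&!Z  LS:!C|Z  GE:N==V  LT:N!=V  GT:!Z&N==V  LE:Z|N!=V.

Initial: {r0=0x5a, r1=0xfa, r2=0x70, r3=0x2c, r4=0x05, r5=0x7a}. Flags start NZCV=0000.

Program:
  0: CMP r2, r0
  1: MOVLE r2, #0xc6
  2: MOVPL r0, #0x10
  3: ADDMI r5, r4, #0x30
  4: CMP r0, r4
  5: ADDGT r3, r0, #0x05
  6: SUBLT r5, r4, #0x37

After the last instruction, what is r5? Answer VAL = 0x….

VAL = 0x7a

0: ✓ CMP  NZCV=0010
1: · MOVLE
2: ✓ MOVPL  r0←0x10
3: · ADDMI
4: ✓ CMP  NZCV=0010
5: ✓ ADDGT  r3←0x15
6: · SUBLT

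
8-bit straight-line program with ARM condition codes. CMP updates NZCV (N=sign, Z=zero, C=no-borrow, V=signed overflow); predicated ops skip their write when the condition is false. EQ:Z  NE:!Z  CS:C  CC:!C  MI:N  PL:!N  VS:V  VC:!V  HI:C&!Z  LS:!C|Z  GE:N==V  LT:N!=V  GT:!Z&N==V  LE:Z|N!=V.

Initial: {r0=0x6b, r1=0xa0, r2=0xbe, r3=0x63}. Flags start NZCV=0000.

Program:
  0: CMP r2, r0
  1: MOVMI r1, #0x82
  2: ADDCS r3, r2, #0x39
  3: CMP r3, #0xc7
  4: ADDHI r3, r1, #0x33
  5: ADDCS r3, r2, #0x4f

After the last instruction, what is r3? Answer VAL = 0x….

VAL = 0x0d

[0] flags=0011 → (cmp)
[1] flags=0011 MI?F → skip
[2] flags=0011 CS?T → r3=0xf7
[3] flags=0010 → (cmp)
[4] flags=0010 HI?T → r3=0xd3
[5] flags=0010 CS?T → r3=0x0d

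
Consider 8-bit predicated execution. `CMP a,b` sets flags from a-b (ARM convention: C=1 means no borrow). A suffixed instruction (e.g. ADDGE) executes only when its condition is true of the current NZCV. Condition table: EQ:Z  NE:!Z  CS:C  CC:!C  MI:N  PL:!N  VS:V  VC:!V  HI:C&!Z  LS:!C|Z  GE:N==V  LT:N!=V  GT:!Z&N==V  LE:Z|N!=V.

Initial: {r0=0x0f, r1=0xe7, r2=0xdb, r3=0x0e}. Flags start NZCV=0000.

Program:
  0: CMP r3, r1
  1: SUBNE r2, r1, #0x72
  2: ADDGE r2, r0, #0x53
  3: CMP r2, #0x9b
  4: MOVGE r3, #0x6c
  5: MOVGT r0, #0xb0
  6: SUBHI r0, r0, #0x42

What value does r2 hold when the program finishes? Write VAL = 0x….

0: ✓ CMP  NZCV=0000
1: ✓ SUBNE  r2←0x75
2: ✓ ADDGE  r2←0x62
3: ✓ CMP  NZCV=1001
4: ✓ MOVGE  r3←0x6c
5: ✓ MOVGT  r0←0xb0
6: · SUBHI

VAL = 0x62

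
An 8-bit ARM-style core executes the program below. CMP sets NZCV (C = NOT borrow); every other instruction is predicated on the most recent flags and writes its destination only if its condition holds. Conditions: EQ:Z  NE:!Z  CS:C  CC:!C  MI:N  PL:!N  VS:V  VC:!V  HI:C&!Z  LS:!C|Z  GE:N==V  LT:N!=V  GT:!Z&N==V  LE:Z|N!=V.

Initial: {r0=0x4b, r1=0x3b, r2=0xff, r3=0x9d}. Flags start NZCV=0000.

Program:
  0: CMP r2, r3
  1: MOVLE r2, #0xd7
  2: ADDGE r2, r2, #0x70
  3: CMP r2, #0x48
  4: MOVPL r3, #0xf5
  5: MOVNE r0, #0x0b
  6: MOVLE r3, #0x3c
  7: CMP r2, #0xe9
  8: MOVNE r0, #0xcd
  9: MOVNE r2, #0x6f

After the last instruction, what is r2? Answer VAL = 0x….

VAL = 0x6f

0: ✓ CMP  NZCV=0010
1: · MOVLE
2: ✓ ADDGE  r2←0x6f
3: ✓ CMP  NZCV=0010
4: ✓ MOVPL  r3←0xf5
5: ✓ MOVNE  r0←0x0b
6: · MOVLE
7: ✓ CMP  NZCV=1001
8: ✓ MOVNE  r0←0xcd
9: ✓ MOVNE  r2←0x6f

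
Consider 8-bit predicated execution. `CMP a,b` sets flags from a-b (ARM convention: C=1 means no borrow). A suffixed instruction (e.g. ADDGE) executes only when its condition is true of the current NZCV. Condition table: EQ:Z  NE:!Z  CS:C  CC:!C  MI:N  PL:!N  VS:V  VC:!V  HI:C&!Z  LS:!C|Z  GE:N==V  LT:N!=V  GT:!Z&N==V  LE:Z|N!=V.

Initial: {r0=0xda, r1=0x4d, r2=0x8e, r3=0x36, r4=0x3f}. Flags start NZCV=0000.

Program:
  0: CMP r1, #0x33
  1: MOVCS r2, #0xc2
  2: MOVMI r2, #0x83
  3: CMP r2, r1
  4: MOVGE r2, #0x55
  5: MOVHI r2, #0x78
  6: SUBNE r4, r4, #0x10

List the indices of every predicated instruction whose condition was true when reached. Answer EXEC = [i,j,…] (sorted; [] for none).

EXEC = [1,5,6]

[0] flags=0010 → (cmp)
[1] flags=0010 CS?T → r2=0xc2
[2] flags=0010 MI?F → skip
[3] flags=0011 → (cmp)
[4] flags=0011 GE?F → skip
[5] flags=0011 HI?T → r2=0x78
[6] flags=0011 NE?T → r4=0x2f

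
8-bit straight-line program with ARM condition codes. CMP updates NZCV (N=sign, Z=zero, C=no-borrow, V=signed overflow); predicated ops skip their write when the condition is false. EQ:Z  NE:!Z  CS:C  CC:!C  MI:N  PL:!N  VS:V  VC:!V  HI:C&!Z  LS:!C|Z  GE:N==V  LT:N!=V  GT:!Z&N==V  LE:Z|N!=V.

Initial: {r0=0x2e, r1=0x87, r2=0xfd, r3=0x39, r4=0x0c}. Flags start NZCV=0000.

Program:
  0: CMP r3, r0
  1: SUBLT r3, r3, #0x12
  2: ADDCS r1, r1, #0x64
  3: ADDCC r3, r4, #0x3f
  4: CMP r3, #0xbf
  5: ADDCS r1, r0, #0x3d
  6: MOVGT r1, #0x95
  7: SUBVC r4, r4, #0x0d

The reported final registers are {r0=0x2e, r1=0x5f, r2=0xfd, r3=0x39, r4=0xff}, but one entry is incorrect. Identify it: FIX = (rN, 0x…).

0: ✓ CMP  NZCV=0010
1: · SUBLT
2: ✓ ADDCS  r1←0xeb
3: · ADDCC
4: ✓ CMP  NZCV=0000
5: · ADDCS
6: ✓ MOVGT  r1←0x95
7: ✓ SUBVC  r4←0xff

FIX = (r1, 0x95)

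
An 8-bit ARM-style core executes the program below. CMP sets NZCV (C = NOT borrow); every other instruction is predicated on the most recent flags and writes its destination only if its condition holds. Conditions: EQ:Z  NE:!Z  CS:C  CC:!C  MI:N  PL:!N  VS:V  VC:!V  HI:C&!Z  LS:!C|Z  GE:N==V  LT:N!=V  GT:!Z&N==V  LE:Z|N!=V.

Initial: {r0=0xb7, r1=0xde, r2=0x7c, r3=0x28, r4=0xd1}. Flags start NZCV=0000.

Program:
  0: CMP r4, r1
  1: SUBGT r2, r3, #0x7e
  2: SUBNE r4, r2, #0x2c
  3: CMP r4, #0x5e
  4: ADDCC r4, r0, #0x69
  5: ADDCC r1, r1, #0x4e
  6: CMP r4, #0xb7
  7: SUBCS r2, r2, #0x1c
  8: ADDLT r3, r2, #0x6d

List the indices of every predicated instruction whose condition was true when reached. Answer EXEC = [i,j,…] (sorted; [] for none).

EXEC = [2,4,5]

0: ✓ CMP  NZCV=1000
1: · SUBGT
2: ✓ SUBNE  r4←0x50
3: ✓ CMP  NZCV=1000
4: ✓ ADDCC  r4←0x20
5: ✓ ADDCC  r1←0x2c
6: ✓ CMP  NZCV=0000
7: · SUBCS
8: · ADDLT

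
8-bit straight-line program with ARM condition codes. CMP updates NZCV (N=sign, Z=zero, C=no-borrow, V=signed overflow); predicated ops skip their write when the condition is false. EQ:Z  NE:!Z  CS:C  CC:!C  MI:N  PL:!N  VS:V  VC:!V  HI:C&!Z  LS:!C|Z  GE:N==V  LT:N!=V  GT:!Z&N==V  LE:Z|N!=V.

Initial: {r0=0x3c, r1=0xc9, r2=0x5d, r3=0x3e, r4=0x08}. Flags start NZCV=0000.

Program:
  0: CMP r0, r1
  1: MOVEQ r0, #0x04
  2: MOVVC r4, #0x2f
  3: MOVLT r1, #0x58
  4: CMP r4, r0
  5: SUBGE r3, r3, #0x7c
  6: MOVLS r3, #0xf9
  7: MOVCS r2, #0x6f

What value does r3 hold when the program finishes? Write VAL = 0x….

VAL = 0xf9

[0] flags=0000 → (cmp)
[1] flags=0000 EQ?F → skip
[2] flags=0000 VC?T → r4=0x2f
[3] flags=0000 LT?F → skip
[4] flags=1000 → (cmp)
[5] flags=1000 GE?F → skip
[6] flags=1000 LS?T → r3=0xf9
[7] flags=1000 CS?F → skip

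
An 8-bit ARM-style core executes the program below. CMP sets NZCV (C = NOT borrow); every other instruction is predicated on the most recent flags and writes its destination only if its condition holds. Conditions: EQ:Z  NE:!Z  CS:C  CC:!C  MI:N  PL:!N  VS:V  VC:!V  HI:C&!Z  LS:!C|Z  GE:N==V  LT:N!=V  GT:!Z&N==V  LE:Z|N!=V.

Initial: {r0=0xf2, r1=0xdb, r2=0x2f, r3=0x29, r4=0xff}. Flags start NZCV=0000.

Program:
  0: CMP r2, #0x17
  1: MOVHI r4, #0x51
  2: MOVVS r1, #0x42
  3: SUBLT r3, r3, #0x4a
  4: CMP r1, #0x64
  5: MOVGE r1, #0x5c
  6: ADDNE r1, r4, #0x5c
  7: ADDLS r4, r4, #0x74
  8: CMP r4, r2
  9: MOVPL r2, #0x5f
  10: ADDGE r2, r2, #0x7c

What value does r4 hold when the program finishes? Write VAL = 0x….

0: ✓ CMP  NZCV=0010
1: ✓ MOVHI  r4←0x51
2: · MOVVS
3: · SUBLT
4: ✓ CMP  NZCV=0011
5: · MOVGE
6: ✓ ADDNE  r1←0xad
7: · ADDLS
8: ✓ CMP  NZCV=0010
9: ✓ MOVPL  r2←0x5f
10: ✓ ADDGE  r2←0xdb

VAL = 0x51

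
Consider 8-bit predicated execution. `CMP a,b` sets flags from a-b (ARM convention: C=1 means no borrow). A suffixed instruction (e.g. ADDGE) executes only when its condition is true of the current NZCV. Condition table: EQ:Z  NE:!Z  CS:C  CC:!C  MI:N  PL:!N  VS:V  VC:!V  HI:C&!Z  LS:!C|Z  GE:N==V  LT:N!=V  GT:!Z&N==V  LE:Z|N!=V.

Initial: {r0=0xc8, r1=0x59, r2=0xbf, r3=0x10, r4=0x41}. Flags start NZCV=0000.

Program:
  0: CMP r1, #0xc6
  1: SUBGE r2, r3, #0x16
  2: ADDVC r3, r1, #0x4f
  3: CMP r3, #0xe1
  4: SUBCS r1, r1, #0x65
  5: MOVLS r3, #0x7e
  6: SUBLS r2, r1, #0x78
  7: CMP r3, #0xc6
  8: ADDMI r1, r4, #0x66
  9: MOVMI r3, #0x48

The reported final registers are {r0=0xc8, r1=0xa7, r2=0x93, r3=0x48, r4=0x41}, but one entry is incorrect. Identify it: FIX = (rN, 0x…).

FIX = (r2, 0xe1)

[0] flags=1001 → (cmp)
[1] flags=1001 GE?T → r2=0xfa
[2] flags=1001 VC?F → skip
[3] flags=0000 → (cmp)
[4] flags=0000 CS?F → skip
[5] flags=0000 LS?T → r3=0x7e
[6] flags=0000 LS?T → r2=0xe1
[7] flags=1001 → (cmp)
[8] flags=1001 MI?T → r1=0xa7
[9] flags=1001 MI?T → r3=0x48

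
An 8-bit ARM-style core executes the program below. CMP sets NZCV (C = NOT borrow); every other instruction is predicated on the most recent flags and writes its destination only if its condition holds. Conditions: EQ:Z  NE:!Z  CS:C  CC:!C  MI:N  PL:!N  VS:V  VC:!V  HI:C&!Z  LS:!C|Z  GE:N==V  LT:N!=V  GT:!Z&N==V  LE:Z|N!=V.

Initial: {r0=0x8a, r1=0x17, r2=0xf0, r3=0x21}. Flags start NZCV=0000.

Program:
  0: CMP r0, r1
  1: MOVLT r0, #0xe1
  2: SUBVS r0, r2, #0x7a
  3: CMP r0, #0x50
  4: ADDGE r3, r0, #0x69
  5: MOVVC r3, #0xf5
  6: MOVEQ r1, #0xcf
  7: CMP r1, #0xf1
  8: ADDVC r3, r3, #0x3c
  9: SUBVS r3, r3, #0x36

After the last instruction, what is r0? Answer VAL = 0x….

[0] flags=0011 → (cmp)
[1] flags=0011 LT?T → r0=0xe1
[2] flags=0011 VS?T → r0=0x76
[3] flags=0010 → (cmp)
[4] flags=0010 GE?T → r3=0xdf
[5] flags=0010 VC?T → r3=0xf5
[6] flags=0010 EQ?F → skip
[7] flags=0000 → (cmp)
[8] flags=0000 VC?T → r3=0x31
[9] flags=0000 VS?F → skip

VAL = 0x76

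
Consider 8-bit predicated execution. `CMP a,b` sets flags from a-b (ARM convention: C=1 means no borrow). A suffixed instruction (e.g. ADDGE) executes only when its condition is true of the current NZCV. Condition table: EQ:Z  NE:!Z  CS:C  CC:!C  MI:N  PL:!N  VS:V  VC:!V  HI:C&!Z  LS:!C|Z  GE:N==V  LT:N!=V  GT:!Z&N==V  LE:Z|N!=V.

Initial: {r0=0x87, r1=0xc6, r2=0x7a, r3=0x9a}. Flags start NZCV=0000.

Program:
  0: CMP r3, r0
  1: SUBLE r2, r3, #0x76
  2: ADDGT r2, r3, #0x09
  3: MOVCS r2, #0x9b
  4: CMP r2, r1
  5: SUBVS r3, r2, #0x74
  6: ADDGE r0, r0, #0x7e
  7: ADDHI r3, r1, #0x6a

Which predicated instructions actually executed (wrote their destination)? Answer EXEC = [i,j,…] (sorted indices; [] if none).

EXEC = [2,3]

[0] flags=0010 → (cmp)
[1] flags=0010 LE?F → skip
[2] flags=0010 GT?T → r2=0xa3
[3] flags=0010 CS?T → r2=0x9b
[4] flags=1000 → (cmp)
[5] flags=1000 VS?F → skip
[6] flags=1000 GE?F → skip
[7] flags=1000 HI?F → skip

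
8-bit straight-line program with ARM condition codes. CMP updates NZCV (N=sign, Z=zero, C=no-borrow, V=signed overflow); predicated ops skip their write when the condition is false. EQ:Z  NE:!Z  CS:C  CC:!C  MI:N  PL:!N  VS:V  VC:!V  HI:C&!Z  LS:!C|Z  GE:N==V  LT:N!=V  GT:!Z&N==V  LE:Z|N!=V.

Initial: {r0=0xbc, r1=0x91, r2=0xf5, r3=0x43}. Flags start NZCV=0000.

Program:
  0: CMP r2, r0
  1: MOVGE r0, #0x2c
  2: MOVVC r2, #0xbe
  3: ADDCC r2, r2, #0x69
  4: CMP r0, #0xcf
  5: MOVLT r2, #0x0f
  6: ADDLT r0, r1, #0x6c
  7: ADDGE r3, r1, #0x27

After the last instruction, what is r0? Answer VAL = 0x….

VAL = 0x2c

0: ✓ CMP  NZCV=0010
1: ✓ MOVGE  r0←0x2c
2: ✓ MOVVC  r2←0xbe
3: · ADDCC
4: ✓ CMP  NZCV=0000
5: · MOVLT
6: · ADDLT
7: ✓ ADDGE  r3←0xb8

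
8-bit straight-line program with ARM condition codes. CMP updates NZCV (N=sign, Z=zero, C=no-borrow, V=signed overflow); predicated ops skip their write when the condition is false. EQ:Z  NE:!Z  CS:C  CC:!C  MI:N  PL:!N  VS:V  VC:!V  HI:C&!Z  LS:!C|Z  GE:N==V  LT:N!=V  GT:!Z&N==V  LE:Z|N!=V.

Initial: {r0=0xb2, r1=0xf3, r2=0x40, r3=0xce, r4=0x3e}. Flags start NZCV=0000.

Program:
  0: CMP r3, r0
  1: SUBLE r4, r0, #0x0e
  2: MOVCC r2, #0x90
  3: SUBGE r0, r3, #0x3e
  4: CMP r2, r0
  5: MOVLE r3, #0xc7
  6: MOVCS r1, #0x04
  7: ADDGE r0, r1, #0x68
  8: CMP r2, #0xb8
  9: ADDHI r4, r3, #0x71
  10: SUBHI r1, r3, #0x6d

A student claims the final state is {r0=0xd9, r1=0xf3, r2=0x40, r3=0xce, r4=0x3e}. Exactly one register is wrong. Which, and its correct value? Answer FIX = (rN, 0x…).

FIX = (r0, 0x5b)

0: ✓ CMP  NZCV=0010
1: · SUBLE
2: · MOVCC
3: ✓ SUBGE  r0←0x90
4: ✓ CMP  NZCV=1001
5: · MOVLE
6: · MOVCS
7: ✓ ADDGE  r0←0x5b
8: ✓ CMP  NZCV=1001
9: · ADDHI
10: · SUBHI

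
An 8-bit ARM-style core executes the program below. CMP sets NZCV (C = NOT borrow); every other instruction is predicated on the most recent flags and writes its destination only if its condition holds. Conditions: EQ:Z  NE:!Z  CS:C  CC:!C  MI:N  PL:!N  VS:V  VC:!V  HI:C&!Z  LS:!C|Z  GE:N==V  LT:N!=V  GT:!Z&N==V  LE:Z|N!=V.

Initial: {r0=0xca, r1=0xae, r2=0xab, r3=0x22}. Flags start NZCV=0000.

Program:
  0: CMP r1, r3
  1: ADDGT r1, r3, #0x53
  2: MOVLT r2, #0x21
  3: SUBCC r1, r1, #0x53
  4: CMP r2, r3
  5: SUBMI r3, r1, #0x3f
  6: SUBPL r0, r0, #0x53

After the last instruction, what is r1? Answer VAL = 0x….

0: ✓ CMP  NZCV=1010
1: · ADDGT
2: ✓ MOVLT  r2←0x21
3: · SUBCC
4: ✓ CMP  NZCV=1000
5: ✓ SUBMI  r3←0x6f
6: · SUBPL

VAL = 0xae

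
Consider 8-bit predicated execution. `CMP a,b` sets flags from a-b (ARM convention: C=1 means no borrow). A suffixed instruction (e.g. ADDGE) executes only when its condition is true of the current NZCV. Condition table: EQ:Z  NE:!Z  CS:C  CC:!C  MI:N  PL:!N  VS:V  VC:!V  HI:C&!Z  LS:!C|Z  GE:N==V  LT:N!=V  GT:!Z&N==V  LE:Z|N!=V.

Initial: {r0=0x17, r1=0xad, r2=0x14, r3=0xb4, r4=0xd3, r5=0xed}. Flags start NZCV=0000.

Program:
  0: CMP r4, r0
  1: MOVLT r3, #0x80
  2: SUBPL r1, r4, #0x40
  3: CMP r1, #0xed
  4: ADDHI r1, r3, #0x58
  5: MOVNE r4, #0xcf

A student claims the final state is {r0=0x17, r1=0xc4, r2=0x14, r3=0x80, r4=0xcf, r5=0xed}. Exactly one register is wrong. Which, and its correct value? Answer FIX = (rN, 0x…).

0: ✓ CMP  NZCV=1010
1: ✓ MOVLT  r3←0x80
2: · SUBPL
3: ✓ CMP  NZCV=1000
4: · ADDHI
5: ✓ MOVNE  r4←0xcf

FIX = (r1, 0xad)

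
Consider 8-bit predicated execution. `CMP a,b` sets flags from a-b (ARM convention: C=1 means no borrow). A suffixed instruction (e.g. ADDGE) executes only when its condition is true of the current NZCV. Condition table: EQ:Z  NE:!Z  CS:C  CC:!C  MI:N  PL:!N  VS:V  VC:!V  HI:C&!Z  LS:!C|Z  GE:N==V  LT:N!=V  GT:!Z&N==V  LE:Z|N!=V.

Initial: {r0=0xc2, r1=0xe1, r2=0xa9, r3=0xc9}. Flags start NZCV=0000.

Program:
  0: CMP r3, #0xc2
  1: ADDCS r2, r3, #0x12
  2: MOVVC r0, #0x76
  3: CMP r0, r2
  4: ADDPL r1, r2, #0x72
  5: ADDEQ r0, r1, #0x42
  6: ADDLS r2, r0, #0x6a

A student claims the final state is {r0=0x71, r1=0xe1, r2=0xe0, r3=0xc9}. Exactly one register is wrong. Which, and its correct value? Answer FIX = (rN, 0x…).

[0] flags=0010 → (cmp)
[1] flags=0010 CS?T → r2=0xdb
[2] flags=0010 VC?T → r0=0x76
[3] flags=1001 → (cmp)
[4] flags=1001 PL?F → skip
[5] flags=1001 EQ?F → skip
[6] flags=1001 LS?T → r2=0xe0

FIX = (r0, 0x76)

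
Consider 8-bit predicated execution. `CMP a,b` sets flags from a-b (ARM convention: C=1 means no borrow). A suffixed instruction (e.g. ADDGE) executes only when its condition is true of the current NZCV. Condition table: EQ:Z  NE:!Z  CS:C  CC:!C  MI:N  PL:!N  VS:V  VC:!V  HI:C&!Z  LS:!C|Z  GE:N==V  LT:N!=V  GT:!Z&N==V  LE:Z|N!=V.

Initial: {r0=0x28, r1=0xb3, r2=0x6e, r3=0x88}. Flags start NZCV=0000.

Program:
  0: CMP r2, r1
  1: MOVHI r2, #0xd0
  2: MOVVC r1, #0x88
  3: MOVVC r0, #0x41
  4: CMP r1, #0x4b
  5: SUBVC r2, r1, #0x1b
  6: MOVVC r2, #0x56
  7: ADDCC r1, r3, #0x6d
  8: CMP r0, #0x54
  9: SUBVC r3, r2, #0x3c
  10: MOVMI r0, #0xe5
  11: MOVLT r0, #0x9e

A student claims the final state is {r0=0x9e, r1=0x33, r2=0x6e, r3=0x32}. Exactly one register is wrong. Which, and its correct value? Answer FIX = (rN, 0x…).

FIX = (r1, 0xb3)

0: ✓ CMP  NZCV=1001
1: · MOVHI
2: · MOVVC
3: · MOVVC
4: ✓ CMP  NZCV=0011
5: · SUBVC
6: · MOVVC
7: · ADDCC
8: ✓ CMP  NZCV=1000
9: ✓ SUBVC  r3←0x32
10: ✓ MOVMI  r0←0xe5
11: ✓ MOVLT  r0←0x9e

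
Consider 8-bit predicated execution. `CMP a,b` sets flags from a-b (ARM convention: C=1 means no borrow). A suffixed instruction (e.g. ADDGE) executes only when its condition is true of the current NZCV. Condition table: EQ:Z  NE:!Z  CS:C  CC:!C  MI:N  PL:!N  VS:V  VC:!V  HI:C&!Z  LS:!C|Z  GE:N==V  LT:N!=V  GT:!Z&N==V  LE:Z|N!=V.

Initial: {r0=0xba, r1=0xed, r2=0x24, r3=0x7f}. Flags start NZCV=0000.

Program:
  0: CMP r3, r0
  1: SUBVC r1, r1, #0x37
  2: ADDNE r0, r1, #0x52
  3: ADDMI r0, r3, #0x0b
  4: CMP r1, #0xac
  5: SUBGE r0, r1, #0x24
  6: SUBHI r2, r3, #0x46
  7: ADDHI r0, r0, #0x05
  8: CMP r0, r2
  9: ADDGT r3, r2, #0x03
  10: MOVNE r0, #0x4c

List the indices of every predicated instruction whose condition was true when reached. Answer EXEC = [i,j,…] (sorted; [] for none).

[0] flags=1001 → (cmp)
[1] flags=1001 VC?F → skip
[2] flags=1001 NE?T → r0=0x3f
[3] flags=1001 MI?T → r0=0x8a
[4] flags=0010 → (cmp)
[5] flags=0010 GE?T → r0=0xc9
[6] flags=0010 HI?T → r2=0x39
[7] flags=0010 HI?T → r0=0xce
[8] flags=1010 → (cmp)
[9] flags=1010 GT?F → skip
[10] flags=1010 NE?T → r0=0x4c

EXEC = [2,3,5,6,7,10]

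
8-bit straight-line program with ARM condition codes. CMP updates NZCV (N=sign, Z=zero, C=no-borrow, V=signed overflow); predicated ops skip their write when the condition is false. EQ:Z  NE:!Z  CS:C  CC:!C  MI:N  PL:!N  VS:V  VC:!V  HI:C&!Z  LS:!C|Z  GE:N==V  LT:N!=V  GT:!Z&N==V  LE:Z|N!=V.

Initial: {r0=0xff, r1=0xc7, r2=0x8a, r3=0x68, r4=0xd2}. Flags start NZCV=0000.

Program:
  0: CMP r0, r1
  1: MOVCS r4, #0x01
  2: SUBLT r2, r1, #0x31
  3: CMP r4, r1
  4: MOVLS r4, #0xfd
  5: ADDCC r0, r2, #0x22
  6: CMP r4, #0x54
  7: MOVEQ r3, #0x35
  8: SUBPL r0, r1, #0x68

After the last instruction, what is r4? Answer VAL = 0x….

VAL = 0xfd

0: ✓ CMP  NZCV=0010
1: ✓ MOVCS  r4←0x01
2: · SUBLT
3: ✓ CMP  NZCV=0000
4: ✓ MOVLS  r4←0xfd
5: ✓ ADDCC  r0←0xac
6: ✓ CMP  NZCV=1010
7: · MOVEQ
8: · SUBPL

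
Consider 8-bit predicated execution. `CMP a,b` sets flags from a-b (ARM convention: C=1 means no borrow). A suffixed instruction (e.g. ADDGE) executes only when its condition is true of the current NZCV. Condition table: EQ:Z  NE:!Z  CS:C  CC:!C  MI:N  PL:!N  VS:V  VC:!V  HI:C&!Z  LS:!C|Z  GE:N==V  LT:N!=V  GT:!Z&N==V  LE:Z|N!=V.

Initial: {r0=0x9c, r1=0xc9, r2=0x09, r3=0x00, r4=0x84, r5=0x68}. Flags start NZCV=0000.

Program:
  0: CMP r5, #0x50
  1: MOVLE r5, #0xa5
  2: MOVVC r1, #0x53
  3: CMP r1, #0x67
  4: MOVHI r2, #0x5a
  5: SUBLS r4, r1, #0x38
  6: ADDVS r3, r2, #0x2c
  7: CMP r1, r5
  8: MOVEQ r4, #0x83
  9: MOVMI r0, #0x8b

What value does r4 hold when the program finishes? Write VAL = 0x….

VAL = 0x1b

0: ✓ CMP  NZCV=0010
1: · MOVLE
2: ✓ MOVVC  r1←0x53
3: ✓ CMP  NZCV=1000
4: · MOVHI
5: ✓ SUBLS  r4←0x1b
6: · ADDVS
7: ✓ CMP  NZCV=1000
8: · MOVEQ
9: ✓ MOVMI  r0←0x8b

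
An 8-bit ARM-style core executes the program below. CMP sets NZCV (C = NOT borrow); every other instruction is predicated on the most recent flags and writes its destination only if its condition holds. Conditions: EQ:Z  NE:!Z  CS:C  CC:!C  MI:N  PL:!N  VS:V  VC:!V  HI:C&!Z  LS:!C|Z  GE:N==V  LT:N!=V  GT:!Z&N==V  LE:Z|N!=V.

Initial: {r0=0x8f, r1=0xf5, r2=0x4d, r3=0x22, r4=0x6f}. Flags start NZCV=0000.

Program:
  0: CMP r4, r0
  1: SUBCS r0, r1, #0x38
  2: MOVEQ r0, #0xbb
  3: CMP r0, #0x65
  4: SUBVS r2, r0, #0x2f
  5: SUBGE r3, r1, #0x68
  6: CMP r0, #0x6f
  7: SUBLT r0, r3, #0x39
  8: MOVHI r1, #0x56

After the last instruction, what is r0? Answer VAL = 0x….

0: ✓ CMP  NZCV=1001
1: · SUBCS
2: · MOVEQ
3: ✓ CMP  NZCV=0011
4: ✓ SUBVS  r2←0x60
5: · SUBGE
6: ✓ CMP  NZCV=0011
7: ✓ SUBLT  r0←0xe9
8: ✓ MOVHI  r1←0x56

VAL = 0xe9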